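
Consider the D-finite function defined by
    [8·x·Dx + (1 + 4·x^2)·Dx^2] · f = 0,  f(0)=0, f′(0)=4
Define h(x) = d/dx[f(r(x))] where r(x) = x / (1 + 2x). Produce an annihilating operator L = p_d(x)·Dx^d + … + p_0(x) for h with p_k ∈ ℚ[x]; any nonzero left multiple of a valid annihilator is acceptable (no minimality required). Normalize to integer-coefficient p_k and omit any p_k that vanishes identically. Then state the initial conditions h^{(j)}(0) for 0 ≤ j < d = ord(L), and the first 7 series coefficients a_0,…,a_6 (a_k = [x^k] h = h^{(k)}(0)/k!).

L = (4 + 16·x) + (1 + 4·x + 8·x^2)·Dx  (order 1).
h: a_k = 4, -16, 32, 0, -256, 1024, -2048, …
ICs: h(0) = 4.

f: a_k = 0, 4, 0, -16/3, 0, 64/5, 0, …
f∘r: x↦r, Dx↦Dx/r' in L_f ⇒ L₀.
Differentiate: ansatz ord ≤ ord L₀ ⇒ L.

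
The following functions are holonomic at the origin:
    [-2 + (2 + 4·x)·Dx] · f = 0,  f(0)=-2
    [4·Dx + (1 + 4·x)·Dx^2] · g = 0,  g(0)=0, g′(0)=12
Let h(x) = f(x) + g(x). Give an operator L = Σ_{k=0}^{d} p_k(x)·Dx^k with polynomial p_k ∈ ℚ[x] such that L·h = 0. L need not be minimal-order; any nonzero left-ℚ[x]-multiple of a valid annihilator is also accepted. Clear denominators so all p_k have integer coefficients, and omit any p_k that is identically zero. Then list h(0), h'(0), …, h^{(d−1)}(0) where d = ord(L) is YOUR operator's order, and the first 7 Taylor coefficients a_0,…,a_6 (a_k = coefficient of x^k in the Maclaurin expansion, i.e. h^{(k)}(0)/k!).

f: a_k = -2, -2, 1, -1, 5/4, -7/4, 21/8, …
g: a_k = 0, 12, -24, 64, -192, 3072/5, -2048, …
L₀ := lclm(L_f,L_g); ord L₀ ≤ 1+2.
L = (20 + 16·x)·Dx + (29 + 104·x + 80·x^2)·Dx^2 + (3 + 22·x + 48·x^2 + 32·x^3)·Dx^3  (order 3).
h: a_k = -2, 10, -23, 63, -763/4, 12253/20, -16363/8, …
ICs: h(0) = -2, h′(0) = 10, h′′(0) = -46.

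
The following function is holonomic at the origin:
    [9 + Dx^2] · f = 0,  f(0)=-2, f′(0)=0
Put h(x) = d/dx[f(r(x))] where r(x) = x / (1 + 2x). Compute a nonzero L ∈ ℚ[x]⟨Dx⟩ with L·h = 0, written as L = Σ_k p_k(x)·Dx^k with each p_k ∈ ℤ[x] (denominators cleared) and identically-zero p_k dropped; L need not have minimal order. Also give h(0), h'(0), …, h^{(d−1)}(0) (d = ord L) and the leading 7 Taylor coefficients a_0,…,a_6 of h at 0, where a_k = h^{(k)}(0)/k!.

L = (33 + 96·x + 96·x^2) + (12 + 72·x + 144·x^2 + 96·x^3)·Dx + (1 + 8·x + 24·x^2 + 32·x^3 + 16·x^4)·Dx^2  (order 2).
h: a_k = 0, 18, -108, 405, -1170, 54243/20, -47061/10, …
ICs: h(0) = 0, h′(0) = 18.

f: a_k = -2, 0, 9, 0, -27/4, 0, 81/40, …
Substitute x→r, Dx→(1/r')Dx; clear ⇒ L₀.
Derive L from L₀ (diff closure).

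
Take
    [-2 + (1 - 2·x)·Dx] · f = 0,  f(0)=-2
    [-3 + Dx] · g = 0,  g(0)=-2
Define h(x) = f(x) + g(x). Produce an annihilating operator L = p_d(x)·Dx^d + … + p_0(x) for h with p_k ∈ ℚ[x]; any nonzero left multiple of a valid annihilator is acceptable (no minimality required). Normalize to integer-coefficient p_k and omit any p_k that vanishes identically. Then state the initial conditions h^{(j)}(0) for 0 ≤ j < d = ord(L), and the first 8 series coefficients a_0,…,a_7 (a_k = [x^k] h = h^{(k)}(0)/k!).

f: a_k = -2, -4, -8, -16, -32, -64, -128, -256, …
g: a_k = -2, -6, -9, -9, -27/4, -81/20, -81/40, -243/280, …
h₀=f+g: left-lcm gives L₀, ord ≤ 2.
L = (-6 - 36·x) + (-1 + 36·x - 36·x^2)·Dx + (1 - 8·x + 12·x^2)·Dx^2  (order 2).
h: a_k = -4, -10, -17, -25, -155/4, -1361/20, -5201/40, -71923/280, …
ICs: h(0) = -4, h′(0) = -10.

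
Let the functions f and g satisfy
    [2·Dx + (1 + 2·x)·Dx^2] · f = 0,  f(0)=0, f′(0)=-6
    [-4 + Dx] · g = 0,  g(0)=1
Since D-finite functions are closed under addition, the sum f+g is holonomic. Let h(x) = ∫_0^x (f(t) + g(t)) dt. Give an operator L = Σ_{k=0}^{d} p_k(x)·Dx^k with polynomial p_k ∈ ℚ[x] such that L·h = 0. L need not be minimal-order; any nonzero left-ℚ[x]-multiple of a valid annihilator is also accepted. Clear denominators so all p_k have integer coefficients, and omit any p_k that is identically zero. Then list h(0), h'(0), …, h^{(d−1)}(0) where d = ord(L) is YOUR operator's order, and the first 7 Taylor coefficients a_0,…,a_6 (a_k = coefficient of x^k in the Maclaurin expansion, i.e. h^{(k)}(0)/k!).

f: a_k = 0, -6, 6, -8, 12, -96/5, 32, …
g: a_k = 1, 4, 8, 32/3, 32/3, 128/15, 256/45, …
L₀ := lclm(L_f,L_g); ord L₀ ≤ 2+1.
∫: right-multiply L₀ by Dx.
L = (-32 - 32·x)·Dx^2 + (-4 - 32·x - 32·x^2)·Dx^3 + (3 + 10·x + 8·x^2)·Dx^4  (order 4).
h: a_k = 0, 1, -1, 14/3, 2/3, 68/15, -16/9, …
ICs: h(0) = 0, h′(0) = 1, h′′(0) = -2, h′′′(0) = 28.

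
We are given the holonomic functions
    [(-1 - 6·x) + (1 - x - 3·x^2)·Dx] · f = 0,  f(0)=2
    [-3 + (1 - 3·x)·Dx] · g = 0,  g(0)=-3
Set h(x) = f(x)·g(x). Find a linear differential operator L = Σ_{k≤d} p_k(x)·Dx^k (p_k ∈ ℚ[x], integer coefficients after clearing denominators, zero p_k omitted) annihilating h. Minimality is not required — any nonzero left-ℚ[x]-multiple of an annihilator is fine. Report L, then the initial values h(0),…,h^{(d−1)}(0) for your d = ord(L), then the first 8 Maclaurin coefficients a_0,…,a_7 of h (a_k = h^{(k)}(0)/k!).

L = (-4 + 27·x^2) + (1 - 4·x + 9·x^3)·Dx  (order 1).
h: a_k = -6, -24, -96, -330, -1104, -3552, -11238, -35016, …
ICs: h(0) = -6.

f: a_k = 2, 2, 8, 14, 38, 80, 194, 434, …
g: a_k = -3, -9, -27, -81, -243, -729, -2187, -6561, …
Product ⇒ symmetric product L₀, ord ≤ 1.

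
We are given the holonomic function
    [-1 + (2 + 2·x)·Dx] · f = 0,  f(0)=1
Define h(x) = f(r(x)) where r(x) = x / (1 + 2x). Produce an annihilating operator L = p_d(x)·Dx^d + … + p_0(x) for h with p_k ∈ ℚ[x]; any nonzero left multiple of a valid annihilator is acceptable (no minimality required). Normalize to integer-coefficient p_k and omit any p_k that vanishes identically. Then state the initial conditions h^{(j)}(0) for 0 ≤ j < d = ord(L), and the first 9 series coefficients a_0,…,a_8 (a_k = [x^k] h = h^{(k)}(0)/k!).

f: a_k = 1, 1/2, -1/8, 1/16, -5/128, 7/256, -21/1024, 33/2048, -429/32768, …
f∘r: x↦r, Dx↦Dx/r' in L_f ⇒ L₀.
L = -1 + (2 + 10·x + 12·x^2)·Dx  (order 1).
h: a_k = 1, 1/2, -9/8, 41/16, -757/128, 3543/256, -33645/1024, 162105/2048, -6340365/32768, …
ICs: h(0) = 1.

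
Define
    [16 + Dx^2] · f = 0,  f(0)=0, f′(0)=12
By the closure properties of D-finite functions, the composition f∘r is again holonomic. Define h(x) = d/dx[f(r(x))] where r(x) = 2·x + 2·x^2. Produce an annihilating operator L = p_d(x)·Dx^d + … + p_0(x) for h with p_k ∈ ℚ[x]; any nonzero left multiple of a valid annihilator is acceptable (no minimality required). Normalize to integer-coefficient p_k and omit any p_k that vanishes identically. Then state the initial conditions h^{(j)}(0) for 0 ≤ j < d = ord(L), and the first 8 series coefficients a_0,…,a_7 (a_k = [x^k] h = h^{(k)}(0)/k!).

f: a_k = 0, 12, 0, -32, 0, 128/5, 0, -1024/105, …
f∘r: x↦r, Dx↦Dx/r' in L_f ⇒ L₀.
h₀' ⇒ L via d/dx closure of L₀.
L = (76 + 512·x + 1536·x^2 + 2048·x^3 + 1024·x^4) + (-6 - 12·x)·Dx + (1 + 4·x + 4·x^2)·Dx^2  (order 2).
h: a_k = 24, 48, -768, -3072, 256, 23040, 729088/15, -65536/15, …
ICs: h(0) = 24, h′(0) = 48.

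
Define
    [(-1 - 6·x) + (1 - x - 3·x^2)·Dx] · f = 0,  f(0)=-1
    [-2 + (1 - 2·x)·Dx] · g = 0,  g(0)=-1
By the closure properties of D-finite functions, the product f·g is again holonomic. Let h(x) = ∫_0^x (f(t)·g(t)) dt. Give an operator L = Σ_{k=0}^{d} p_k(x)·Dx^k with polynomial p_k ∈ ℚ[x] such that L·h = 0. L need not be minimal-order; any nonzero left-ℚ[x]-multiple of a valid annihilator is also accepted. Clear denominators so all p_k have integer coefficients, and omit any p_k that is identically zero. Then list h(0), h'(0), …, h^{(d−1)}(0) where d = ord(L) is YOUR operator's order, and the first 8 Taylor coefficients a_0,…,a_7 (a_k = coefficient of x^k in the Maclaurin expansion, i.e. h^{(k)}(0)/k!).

f: a_k = -1, -1, -4, -7, -19, -40, -97, -217, …
g: a_k = -1, -2, -4, -8, -16, -32, -64, -128, …
h₀=f·g: eliminate ⇒ L₀, order ≤ 1·1.
h=∫h₀ ⇒ L = L₀·Dx.
L = (-3 - 2·x + 18·x^2)·Dx + (1 - 3·x - x^2 + 6·x^3)·Dx^2  (order 2).
h: a_k = 0, 1, 3/2, 10/3, 27/4, 73/5, 31, 67, …
ICs: h(0) = 0, h′(0) = 1.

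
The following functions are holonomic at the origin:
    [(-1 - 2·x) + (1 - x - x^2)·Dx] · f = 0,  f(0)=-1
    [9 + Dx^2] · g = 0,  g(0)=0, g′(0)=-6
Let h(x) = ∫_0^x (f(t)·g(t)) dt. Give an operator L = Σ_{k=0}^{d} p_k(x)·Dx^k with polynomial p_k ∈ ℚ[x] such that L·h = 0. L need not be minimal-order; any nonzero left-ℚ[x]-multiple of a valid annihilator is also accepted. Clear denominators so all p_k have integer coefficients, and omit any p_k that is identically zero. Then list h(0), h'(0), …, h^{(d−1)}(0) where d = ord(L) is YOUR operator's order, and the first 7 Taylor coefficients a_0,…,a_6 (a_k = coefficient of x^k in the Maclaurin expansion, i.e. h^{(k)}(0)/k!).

f: a_k = -1, -1, -2, -3, -5, -8, -13, …
g: a_k = 0, -6, 0, 9, 0, -81/20, 0, …
Product ⇒ symmetric product L₀, ord ≤ 2.
Integrate: L := L₀·Dx.
L = (-7 + 9·x + 9·x^2)·Dx + (2 + 4·x)·Dx^2 + (-1 + x + x^2)·Dx^3  (order 3).
h: a_k = 0, 0, 3, 2, 3/4, 9/5, 107/40, …
ICs: h(0) = 0, h′(0) = 0, h′′(0) = 6.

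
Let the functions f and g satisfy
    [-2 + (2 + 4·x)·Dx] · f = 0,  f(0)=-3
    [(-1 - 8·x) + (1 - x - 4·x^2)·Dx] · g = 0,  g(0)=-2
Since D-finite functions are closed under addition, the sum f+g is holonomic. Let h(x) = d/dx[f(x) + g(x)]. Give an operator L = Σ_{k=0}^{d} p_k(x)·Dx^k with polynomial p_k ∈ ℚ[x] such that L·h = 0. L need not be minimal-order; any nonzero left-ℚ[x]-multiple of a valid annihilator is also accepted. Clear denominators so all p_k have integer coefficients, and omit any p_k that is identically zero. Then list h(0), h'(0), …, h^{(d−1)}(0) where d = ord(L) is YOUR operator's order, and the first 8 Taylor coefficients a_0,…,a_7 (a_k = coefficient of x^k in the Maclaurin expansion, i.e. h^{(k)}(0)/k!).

f: a_k = -3, -3, 3/2, -3/2, 15/8, -21/8, 63/16, -99/16, …
g: a_k = -2, -2, -10, -18, -58, -130, -362, -882, …
L₀ := lclm(L_f,L_g); ord L₀ ≤ 1+1.
h=h₀': d/dx-closure on L₀ ⇒ L.
L = (-84 - 630·x - 1632·x^2 - 2112·x^3 - 1920·x^4) + (-51 - 678·x - 2781·x^2 - 5904·x^3 - 8208·x^4 - 5760·x^5)·Dx + (11 + 62·x + 117·x^2 - 102·x^3 - 1040·x^4 - 2016·x^5 - 1280·x^6)·Dx^2  (order 2).
h: a_k = -5, -17, -117/2, -449/2, -5305/8, -17187/8, -99477/16, -296953/16, …
ICs: h(0) = -5, h′(0) = -17.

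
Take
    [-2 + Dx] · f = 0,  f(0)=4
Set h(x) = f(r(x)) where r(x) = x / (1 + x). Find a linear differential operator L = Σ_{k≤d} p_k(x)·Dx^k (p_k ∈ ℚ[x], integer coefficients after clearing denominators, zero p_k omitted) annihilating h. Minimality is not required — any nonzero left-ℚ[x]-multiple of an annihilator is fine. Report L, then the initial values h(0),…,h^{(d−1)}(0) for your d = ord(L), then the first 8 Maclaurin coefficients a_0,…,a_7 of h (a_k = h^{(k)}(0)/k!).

L = -2 + (1 + 2·x + x^2)·Dx  (order 1).
h: a_k = 4, 8, 0, -8/3, 8/3, -8/5, 16/45, 40/63, …
ICs: h(0) = 4.

f: a_k = 4, 8, 8, 16/3, 8/3, 16/15, 16/45, 32/315, …
Change of var in L_f (x↦r) gives L₀.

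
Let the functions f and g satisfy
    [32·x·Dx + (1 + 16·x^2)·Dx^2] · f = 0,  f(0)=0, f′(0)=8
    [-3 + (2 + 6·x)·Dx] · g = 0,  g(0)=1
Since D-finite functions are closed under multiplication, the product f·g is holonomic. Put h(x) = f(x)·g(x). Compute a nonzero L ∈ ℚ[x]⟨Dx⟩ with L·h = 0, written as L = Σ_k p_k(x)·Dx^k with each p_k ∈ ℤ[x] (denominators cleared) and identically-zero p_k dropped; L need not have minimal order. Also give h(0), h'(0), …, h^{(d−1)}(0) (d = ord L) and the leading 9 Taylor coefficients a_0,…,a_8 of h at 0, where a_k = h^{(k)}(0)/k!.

f: a_k = 0, 8, 0, -128/3, 0, 2048/5, 0, -32768/7, 0, …
g: a_k = 1, 3/2, -9/8, 27/16, -405/128, 1701/256, -15309/1024, 72171/2048, -2814669/32768, …
h₀=f·g: eliminate ⇒ L₀, order ≤ 2·1.
L = (27 - 192·x - 144·x^2) + (-12 + 92·x + 576·x^2 + 576·x^3)·Dx + (4 + 24·x + 100·x^2 + 384·x^3 + 576·x^4)·Dx^2  (order 2).
h: a_k = 0, 8, 12, -155/3, -101/2, 34583/80, 95289/160, -22966919/4480, -56735583/8960, …
ICs: h(0) = 0, h′(0) = 8.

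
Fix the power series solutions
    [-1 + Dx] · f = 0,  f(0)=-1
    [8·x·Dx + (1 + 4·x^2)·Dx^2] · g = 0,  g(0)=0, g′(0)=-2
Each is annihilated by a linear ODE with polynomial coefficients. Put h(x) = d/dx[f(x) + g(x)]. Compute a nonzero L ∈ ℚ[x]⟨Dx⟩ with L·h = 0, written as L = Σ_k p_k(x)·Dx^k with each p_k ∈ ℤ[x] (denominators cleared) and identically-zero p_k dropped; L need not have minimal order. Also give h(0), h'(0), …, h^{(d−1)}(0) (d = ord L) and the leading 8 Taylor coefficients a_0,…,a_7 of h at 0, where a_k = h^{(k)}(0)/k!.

L = (8 - 8·x - 96·x^2 - 32·x^3) + (-9 + 88·x^2 - 16·x^4)·Dx + (1 + 8·x + 8·x^2 + 32·x^3 + 16·x^4)·Dx^2  (order 2).
h: a_k = -3, -1, 15/2, -1/6, -769/24, -1/120, 92159/720, -1/5040, …
ICs: h(0) = -3, h′(0) = -1.

f: a_k = -1, -1, -1/2, -1/6, -1/24, -1/120, -1/720, -1/5040, …
g: a_k = 0, -2, 0, 8/3, 0, -32/5, 0, 128/7, …
Weyl lclm of L_f,L_g ⇒ L₀ (ord ≤ 3).
h=h₀': d/dx-closure on L₀ ⇒ L.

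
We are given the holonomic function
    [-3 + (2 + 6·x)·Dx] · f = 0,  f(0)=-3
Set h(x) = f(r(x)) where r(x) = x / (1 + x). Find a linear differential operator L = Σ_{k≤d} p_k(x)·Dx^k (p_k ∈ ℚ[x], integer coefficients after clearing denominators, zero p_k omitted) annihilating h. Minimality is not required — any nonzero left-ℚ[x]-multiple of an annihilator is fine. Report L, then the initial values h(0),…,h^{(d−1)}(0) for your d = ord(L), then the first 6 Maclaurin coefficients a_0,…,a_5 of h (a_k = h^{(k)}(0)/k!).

L = -3 + (2 + 10·x + 8·x^2)·Dx  (order 1).
h: a_k = -3, -9/2, 63/8, -261/16, 5031/128, -27207/256, …
ICs: h(0) = -3.

f: a_k = -3, -9/2, 27/8, -81/16, 1215/128, -5103/256, …
L₀ from L_f via x↦r, Dx↦r'^{-1}Dx.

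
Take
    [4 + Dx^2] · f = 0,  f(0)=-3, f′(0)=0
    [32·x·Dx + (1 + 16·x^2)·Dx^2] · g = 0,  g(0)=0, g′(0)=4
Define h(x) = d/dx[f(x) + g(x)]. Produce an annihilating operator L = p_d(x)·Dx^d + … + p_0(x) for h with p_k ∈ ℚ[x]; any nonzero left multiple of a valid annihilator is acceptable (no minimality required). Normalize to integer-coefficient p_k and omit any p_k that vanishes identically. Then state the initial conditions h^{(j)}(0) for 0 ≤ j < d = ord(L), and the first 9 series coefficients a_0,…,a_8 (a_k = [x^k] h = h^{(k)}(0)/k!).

f: a_k = -3, 0, 6, 0, -2, 0, 4/15, 0, -2/105, …
g: a_k = 0, 4, 0, -64/3, 0, 1024/5, 0, -16384/7, 0, …
f+g: L₀ = lclm(L_f,L_g), ord ≤ 2+2.
Derive L from L₀ (diff closure).
L = (-6016·x + 102400·x^3 + 32768·x^5) + (-28 + 1216·x^2 + 27648·x^4 + 16384·x^6)·Dx + (-1504·x + 25600·x^3 + 8192·x^5)·Dx^2 + (-7 + 304·x^2 + 6912·x^4 + 4096·x^6)·Dx^3  (order 3).
h: a_k = 4, 12, -64, -8, 1024, 8/5, -16384, -16/105, 262144, …
ICs: h(0) = 4, h′(0) = 12, h′′(0) = -128.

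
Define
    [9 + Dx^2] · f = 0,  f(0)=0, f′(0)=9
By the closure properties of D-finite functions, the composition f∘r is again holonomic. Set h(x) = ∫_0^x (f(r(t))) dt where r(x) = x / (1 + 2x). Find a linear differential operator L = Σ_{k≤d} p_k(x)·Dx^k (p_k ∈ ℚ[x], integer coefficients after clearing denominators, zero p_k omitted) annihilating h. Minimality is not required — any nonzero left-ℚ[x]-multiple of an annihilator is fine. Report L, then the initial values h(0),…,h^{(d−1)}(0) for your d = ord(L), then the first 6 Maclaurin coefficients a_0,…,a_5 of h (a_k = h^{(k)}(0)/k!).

L = 9·Dx + (4 + 24·x + 48·x^2 + 32·x^3)·Dx^2 + (1 + 8·x + 24·x^2 + 32·x^3 + 16·x^4)·Dx^3  (order 3).
h: a_k = 0, 0, 9/2, -6, 45/8, 9/5, …
ICs: h(0) = 0, h′(0) = 0, h′′(0) = 9.

f: a_k = 0, 9, 0, -27/2, 0, 243/40, …
Change of var in L_f (x↦r) gives L₀.
h=∫₀ˣh₀: take L = L₀·Dx.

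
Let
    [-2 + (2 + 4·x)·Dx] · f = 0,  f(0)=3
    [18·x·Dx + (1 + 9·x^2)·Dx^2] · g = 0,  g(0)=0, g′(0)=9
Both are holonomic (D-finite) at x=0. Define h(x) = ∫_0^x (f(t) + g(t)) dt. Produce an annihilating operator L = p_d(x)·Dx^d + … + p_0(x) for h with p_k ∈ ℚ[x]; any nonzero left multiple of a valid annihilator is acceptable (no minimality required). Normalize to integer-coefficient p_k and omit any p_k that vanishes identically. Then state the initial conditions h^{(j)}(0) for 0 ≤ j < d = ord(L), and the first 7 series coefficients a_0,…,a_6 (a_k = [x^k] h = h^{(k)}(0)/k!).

L = (-18 - 90·x + 486·x^2 + 486·x^3)·Dx^2 + (-21 - 72·x + 360·x^2 + 1944·x^3 + 1701·x^4)·Dx^3 + (-1 + 16·x + 54·x^2 + 198·x^3 + 567·x^4 + 486·x^5)·Dx^4  (order 4).
h: a_k = 0, 3, 6, -1/2, -51/8, -3/8, 1979/80, …
ICs: h(0) = 0, h′(0) = 3, h′′(0) = 12, h′′′(0) = -3.

f: a_k = 3, 3, -3/2, 3/2, -15/8, 21/8, -63/16, …
g: a_k = 0, 9, 0, -27, 0, 729/5, 0, …
L₀ := lclm(L_f,L_g); ord L₀ ≤ 1+2.
h=∫h₀ ⇒ L = L₀·Dx.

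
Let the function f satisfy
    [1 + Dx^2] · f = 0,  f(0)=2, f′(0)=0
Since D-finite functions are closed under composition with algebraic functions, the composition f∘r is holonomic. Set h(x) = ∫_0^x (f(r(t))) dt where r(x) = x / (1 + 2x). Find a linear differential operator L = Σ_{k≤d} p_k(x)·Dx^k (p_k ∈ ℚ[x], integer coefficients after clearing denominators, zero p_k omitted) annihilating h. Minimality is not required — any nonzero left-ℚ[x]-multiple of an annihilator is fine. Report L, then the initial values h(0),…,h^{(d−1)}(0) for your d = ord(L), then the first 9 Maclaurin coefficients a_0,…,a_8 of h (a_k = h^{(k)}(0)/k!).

f: a_k = 2, 0, -1, 0, 1/12, 0, -1/360, 0, 1/20160, …
h₀=f(r): pull back L_f along r ⇒ L₀.
h=∫₀ˣh₀: take L = L₀·Dx.
L = Dx + (4 + 24·x + 48·x^2 + 32·x^3)·Dx^2 + (1 + 8·x + 24·x^2 + 32·x^3 + 16·x^4)·Dx^3  (order 3).
h: a_k = 0, 2, 0, -1/3, 1, -143/60, 47/9, -3943/360, 1787/80, …
ICs: h(0) = 0, h′(0) = 2, h′′(0) = 0.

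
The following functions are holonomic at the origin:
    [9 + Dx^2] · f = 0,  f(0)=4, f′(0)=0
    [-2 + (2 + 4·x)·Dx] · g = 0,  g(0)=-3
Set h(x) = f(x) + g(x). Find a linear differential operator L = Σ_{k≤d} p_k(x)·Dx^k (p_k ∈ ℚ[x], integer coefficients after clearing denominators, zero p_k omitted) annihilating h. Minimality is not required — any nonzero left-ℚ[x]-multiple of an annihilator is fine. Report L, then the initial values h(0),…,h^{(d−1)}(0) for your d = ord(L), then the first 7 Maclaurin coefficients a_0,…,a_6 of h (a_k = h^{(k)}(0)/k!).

f: a_k = 4, 0, -18, 0, 27/2, 0, -81/20, …
g: a_k = -3, -3, 3/2, -3/2, 15/8, -21/8, 63/16, …
h₀=f+g: left-lcm gives L₀, ord ≤ 3.
L = (-54 - 162·x - 162·x^2) + (36 + 234·x + 486·x^2 + 324·x^3)·Dx + (-6 - 18·x - 18·x^2)·Dx^2 + (4 + 26·x + 54·x^2 + 36·x^3)·Dx^3  (order 3).
h: a_k = 1, -3, -33/2, -3/2, 123/8, -21/8, -9/80, …
ICs: h(0) = 1, h′(0) = -3, h′′(0) = -33.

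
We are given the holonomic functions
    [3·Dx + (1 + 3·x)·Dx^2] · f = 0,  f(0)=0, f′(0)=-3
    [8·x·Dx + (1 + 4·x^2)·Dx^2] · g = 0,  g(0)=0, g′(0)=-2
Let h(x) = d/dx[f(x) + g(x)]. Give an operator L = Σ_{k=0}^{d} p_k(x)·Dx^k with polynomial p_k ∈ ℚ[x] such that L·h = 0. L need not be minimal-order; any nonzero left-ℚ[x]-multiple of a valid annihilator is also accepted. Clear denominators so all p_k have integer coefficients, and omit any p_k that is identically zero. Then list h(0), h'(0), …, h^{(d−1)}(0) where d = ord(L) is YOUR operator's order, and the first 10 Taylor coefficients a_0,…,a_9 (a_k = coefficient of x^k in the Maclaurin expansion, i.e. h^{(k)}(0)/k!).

L = (-24 - 216·x + 288·x^2 + 288·x^3) + (-26 - 48·x - 120·x^2 + 576·x^3 + 576·x^4)·Dx + (-3 - x + 24·x^2 + 32·x^3 + 144·x^4 + 144·x^5)·Dx^2  (order 2).
h: a_k = -5, 9, -19, 81, -275, 729, -2059, 6561, -20195, 59049, …
ICs: h(0) = -5, h′(0) = 9.

f: a_k = 0, -3, 9/2, -9, 81/4, -243/5, 243/2, -2187/7, 6561/8, -2187, …
g: a_k = 0, -2, 0, 8/3, 0, -32/5, 0, 128/7, 0, -512/9, …
L₀ := lclm(L_f,L_g); ord L₀ ≤ 2+2.
Differentiate: ansatz ord ≤ ord L₀ ⇒ L.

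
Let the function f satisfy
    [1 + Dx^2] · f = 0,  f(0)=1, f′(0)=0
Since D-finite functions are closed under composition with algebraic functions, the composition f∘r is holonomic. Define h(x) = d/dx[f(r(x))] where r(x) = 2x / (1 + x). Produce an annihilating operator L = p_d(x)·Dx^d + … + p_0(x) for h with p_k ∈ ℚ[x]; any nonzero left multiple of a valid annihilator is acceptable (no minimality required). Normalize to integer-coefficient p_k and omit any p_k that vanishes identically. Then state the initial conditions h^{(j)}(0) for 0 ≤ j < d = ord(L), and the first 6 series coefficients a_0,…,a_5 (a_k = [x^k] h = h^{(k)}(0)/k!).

f: a_k = 1, 0, -1/2, 0, 1/24, 0, …
Change of var in L_f (x↦r) gives L₀.
h₀' ⇒ L via d/dx closure of L₀.
L = (10 + 12·x + 6·x^2) + (6 + 18·x + 18·x^2 + 6·x^3)·Dx + (1 + 4·x + 6·x^2 + 4·x^3 + x^4)·Dx^2  (order 2).
h: a_k = 0, -4, 12, -64/3, 80/3, -308/15, …
ICs: h(0) = 0, h′(0) = -4.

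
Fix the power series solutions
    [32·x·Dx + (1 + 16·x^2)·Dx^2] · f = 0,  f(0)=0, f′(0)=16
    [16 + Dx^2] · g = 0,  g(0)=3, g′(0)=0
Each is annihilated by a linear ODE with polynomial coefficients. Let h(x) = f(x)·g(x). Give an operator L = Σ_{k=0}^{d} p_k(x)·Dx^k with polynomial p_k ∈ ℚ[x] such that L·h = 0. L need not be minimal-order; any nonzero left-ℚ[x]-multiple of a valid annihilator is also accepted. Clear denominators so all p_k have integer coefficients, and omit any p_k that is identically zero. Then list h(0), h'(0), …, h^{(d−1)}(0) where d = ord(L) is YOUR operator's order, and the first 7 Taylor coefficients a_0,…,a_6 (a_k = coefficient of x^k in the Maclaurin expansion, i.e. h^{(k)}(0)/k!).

f: a_k = 0, 16, 0, -256/3, 0, 4096/5, 0, …
g: a_k = 3, 0, -24, 0, 32, 0, -256/15, …
Sym-product of L_f,L_g gives L₀ (≤ ord 4).
L = (1280 + 53248·x^2 + 360448·x^4 + 2097152·x^6 + 8388608·x^8) + (1536·x + 40960·x^3 + 393216·x^5 + 2097152·x^7)·Dx + (96 + 4096·x^2 + 36864·x^4 + 262144·x^6 + 1048576·x^8)·Dx^2 + (96·x + 2560·x^3 + 24576·x^5 + 131072·x^7)·Dx^3 + (1 + 48·x^2 + 896·x^4 + 8192·x^6 + 32768·x^8)·Dx^4  (order 4).
h: a_k = 0, 48, 0, -640, 0, 25088/5, 0, …
ICs: h(0) = 0, h′(0) = 48, h′′(0) = 0, h′′′(0) = -3840.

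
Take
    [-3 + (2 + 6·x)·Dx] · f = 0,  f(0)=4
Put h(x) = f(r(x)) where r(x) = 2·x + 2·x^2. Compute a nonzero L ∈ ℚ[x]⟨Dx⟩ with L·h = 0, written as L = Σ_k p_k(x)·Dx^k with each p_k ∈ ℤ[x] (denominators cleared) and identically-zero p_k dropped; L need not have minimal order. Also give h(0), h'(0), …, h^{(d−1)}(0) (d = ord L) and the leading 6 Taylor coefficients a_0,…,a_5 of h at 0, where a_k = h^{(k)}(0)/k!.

L = (-3 - 6·x) + (1 + 6·x + 6·x^2)·Dx  (order 1).
h: a_k = 4, 12, -6, 18, -117/2, 405/2, …
ICs: h(0) = 4.

f: a_k = 4, 6, -9/2, 27/4, -405/32, 1701/64, …
h₀=f(r): pull back L_f along r ⇒ L₀.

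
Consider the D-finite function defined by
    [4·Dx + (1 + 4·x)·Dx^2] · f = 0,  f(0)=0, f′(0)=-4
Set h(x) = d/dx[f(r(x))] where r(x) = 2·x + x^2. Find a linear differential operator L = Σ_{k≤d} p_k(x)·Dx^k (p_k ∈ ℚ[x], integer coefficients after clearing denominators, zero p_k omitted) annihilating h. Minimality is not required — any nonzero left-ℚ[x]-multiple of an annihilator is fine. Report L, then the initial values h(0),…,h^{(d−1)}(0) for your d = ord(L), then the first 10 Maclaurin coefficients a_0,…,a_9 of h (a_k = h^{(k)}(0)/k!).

L = (7 + 8·x + 4·x^2) + (1 + 9·x + 12·x^2 + 4·x^3)·Dx  (order 1).
h: a_k = -8, 56, -416, 3104, -23168, 172928, -1290752, 9634304, -71911424, 536754176, …
ICs: h(0) = -8.

f: a_k = 0, -4, 8, -64/3, 64, -1024/5, 2048/3, -16384/7, 8192, -262144/9, …
h₀=f(r): pull back L_f along r ⇒ L₀.
Derive L from L₀ (diff closure).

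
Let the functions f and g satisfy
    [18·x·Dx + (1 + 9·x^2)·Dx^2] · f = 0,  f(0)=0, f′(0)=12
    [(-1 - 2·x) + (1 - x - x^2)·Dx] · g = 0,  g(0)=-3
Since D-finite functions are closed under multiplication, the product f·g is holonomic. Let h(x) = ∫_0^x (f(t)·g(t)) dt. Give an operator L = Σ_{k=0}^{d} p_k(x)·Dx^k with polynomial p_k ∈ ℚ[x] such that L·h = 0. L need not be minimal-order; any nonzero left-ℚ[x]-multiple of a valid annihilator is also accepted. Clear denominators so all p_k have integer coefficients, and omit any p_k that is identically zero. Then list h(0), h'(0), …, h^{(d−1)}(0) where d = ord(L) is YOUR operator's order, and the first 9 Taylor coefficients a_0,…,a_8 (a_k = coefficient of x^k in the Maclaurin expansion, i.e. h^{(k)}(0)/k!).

f: a_k = 0, 12, 0, -36, 0, 972/5, 0, -8748/7, 0, …
g: a_k = -3, -3, -6, -9, -15, -24, -39, -63, -102, …
f·g: L₀ = L_f ⊗_s L_g, ord ≤ 2·1.
∫: right-multiply L₀ by Dx.
L = (2 + 18·x + 54·x^2)·Dx + (2 - 14·x + 36·x^2 + 54·x^3)·Dx^2 + (-1 + x - 8·x^2 + 9·x^3 + 9·x^4)·Dx^3  (order 3).
h: a_k = 0, 0, -18, -12, 9, 0, -456/5, -2736/35, 23229/70, …
ICs: h(0) = 0, h′(0) = 0, h′′(0) = -36.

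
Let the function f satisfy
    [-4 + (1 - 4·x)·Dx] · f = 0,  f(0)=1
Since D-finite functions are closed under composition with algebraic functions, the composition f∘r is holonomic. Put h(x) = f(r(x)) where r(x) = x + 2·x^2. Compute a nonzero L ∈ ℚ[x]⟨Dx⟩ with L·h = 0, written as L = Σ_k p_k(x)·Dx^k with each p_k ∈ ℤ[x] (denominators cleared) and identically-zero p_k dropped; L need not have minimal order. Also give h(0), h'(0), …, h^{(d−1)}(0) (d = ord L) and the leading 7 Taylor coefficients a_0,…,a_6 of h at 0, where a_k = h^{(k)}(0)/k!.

L = (4 + 16·x) + (-1 + 4·x + 8·x^2)·Dx  (order 1).
h: a_k = 1, 4, 24, 128, 704, 3840, 20992, …
ICs: h(0) = 1.

f: a_k = 1, 4, 16, 64, 256, 1024, 4096, …
h₀=f(r): pull back L_f along r ⇒ L₀.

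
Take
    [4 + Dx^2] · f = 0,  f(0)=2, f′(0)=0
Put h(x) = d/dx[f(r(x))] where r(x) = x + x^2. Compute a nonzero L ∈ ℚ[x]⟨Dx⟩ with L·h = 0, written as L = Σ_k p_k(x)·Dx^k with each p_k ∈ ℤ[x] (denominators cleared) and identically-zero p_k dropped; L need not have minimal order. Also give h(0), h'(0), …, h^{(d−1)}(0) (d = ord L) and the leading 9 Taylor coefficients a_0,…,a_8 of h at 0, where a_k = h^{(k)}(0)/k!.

f: a_k = 2, 0, -4, 0, 4/3, 0, -8/45, 0, 4/315, …
Substitute x→r, Dx→(1/r')Dx; clear ⇒ L₀.
h=h₀': d/dx-closure on L₀ ⇒ L.
L = (16 + 32·x + 96·x^2 + 128·x^3 + 64·x^4) + (-6 - 12·x)·Dx + (1 + 4·x + 4·x^2)·Dx^2  (order 2).
h: a_k = 0, -8, -24, -32/3, 80/3, 704/15, 448/15, -3328/315, -1088/35, …
ICs: h(0) = 0, h′(0) = -8.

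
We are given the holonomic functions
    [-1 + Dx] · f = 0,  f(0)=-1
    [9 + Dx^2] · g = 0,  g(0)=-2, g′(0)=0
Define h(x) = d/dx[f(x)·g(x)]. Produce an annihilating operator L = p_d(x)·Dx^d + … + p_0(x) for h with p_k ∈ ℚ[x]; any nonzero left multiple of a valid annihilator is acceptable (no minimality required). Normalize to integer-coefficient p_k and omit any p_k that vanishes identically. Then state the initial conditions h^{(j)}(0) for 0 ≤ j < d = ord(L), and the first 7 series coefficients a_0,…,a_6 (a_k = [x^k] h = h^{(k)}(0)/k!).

L = 10 - 2·Dx + Dx^2  (order 2).
h: a_k = 2, -16, -26, 28/3, 79/3, 88/15, -307/45, …
ICs: h(0) = 2, h′(0) = -16.

f: a_k = -1, -1, -1/2, -1/6, -1/24, -1/120, -1/720, …
g: a_k = -2, 0, 9, 0, -27/4, 0, 81/40, …
h₀=f·g: eliminate ⇒ L₀, order ≤ 1·2.
Differentiate: ansatz ord ≤ ord L₀ ⇒ L.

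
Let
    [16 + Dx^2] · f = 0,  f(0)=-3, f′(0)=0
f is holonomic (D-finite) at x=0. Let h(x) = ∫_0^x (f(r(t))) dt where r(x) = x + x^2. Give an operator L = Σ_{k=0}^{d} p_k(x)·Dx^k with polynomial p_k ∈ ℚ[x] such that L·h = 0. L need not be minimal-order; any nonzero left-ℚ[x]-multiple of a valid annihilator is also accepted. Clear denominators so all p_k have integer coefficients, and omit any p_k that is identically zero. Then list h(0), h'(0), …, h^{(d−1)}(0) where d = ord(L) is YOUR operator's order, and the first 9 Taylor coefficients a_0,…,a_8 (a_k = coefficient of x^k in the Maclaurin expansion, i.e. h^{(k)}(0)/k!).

L = (16 + 96·x + 192·x^2 + 128·x^3)·Dx - 2·Dx^2 + (1 + 2·x)·Dx^3  (order 3).
h: a_k = 0, -3, 0, 8, 12, -8/5, -64/3, -2624/105, -16/5, …
ICs: h(0) = 0, h′(0) = -3, h′′(0) = 0.

f: a_k = -3, 0, 24, 0, -32, 0, 256/15, 0, -512/105, …
Change of var in L_f (x↦r) gives L₀.
∫: right-multiply L₀ by Dx.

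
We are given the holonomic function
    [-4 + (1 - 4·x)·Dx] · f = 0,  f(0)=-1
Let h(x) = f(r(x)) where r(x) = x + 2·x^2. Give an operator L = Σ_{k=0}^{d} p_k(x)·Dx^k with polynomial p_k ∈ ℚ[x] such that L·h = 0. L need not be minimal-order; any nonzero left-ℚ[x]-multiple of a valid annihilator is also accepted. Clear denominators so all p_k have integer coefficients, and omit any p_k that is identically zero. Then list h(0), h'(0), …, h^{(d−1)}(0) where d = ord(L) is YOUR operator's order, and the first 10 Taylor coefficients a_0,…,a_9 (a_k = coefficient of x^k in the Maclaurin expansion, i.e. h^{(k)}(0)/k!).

f: a_k = -1, -4, -16, -64, -256, -1024, -4096, -16384, -65536, -262144, …
f∘r: x↦r, Dx↦Dx/r' in L_f ⇒ L₀.
L = (4 + 16·x) + (-1 + 4·x + 8·x^2)·Dx  (order 1).
h: a_k = -1, -4, -24, -128, -704, -3840, -20992, -114688, -626688, -3424256, …
ICs: h(0) = -1.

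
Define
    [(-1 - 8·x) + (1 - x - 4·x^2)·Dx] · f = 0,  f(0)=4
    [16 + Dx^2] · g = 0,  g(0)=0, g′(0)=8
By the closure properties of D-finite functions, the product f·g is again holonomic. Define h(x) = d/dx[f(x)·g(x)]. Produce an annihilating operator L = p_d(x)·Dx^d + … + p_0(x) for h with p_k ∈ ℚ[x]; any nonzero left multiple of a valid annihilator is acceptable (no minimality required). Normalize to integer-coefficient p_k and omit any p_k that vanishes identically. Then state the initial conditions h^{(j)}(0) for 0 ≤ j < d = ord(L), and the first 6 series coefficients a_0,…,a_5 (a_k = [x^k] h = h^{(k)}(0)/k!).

L = (-12 - 64·x - 224·x^2 + 256·x^3 + 512·x^4) + (-1 - 4·x + 48·x^2 + 128·x^3)·Dx + (1 - 3·x - 10·x^2 + 16·x^3 + 32·x^4)·Dx^2  (order 2).
h: a_k = 32, 64, 224, 2432/3, 2848, 41408/5, …
ICs: h(0) = 32, h′(0) = 64.

f: a_k = 4, 4, 20, 36, 116, 260, …
g: a_k = 0, 8, 0, -64/3, 0, 256/15, …
Product ⇒ symmetric product L₀, ord ≤ 2.
Differentiate: ansatz ord ≤ ord L₀ ⇒ L.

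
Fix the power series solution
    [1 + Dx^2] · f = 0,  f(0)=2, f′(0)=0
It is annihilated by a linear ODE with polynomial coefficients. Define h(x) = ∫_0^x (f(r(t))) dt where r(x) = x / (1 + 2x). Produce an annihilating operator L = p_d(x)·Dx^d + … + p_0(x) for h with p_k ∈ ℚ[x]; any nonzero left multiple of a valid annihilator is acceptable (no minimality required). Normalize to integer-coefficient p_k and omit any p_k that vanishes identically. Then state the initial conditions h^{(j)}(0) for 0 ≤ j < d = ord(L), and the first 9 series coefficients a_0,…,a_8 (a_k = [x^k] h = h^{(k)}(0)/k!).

L = Dx + (4 + 24·x + 48·x^2 + 32·x^3)·Dx^2 + (1 + 8·x + 24·x^2 + 32·x^3 + 16·x^4)·Dx^3  (order 3).
h: a_k = 0, 2, 0, -1/3, 1, -143/60, 47/9, -3943/360, 1787/80, …
ICs: h(0) = 0, h′(0) = 2, h′′(0) = 0.

f: a_k = 2, 0, -1, 0, 1/12, 0, -1/360, 0, 1/20160, …
f∘r: x↦r, Dx↦Dx/r' in L_f ⇒ L₀.
h=∫₀ˣh₀: take L = L₀·Dx.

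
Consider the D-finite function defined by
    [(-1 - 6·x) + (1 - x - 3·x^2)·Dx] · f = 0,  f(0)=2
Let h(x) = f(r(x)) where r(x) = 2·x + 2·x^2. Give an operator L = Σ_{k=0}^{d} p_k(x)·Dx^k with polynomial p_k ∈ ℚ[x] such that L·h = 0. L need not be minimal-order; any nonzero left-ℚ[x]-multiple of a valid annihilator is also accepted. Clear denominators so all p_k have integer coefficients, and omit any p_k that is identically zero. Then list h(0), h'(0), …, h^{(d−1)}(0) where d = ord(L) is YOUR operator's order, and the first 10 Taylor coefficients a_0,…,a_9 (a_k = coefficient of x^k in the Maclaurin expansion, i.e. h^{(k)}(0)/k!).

L = (2 + 28·x + 72·x^2 + 48·x^3) + (-1 + 2·x + 14·x^2 + 24·x^3 + 12·x^4)·Dx  (order 1).
h: a_k = 2, 4, 36, 176, 976, 5328, 28976, 158080, 861408, 4695296, …
ICs: h(0) = 2.

f: a_k = 2, 2, 8, 14, 38, 80, 194, 434, 1016, 2318, …
Substitute x→r, Dx→(1/r')Dx; clear ⇒ L₀.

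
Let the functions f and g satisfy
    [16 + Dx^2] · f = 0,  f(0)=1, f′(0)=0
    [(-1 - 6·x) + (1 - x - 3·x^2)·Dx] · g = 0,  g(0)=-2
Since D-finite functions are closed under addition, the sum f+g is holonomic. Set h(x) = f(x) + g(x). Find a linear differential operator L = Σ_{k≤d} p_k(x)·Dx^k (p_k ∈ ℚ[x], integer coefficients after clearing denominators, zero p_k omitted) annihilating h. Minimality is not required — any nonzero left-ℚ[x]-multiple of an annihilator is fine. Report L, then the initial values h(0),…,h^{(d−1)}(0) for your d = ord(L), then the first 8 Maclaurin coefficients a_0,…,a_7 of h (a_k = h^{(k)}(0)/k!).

f: a_k = 1, 0, -8, 0, 32/3, 0, -256/45, 0, …
g: a_k = -2, -2, -8, -14, -38, -80, -194, -434, …
Sum ⇒ L₀ = lclm(L_f,L_g) in ℚ(x)⟨Dx⟩.
L = (-464 - 2816·x - 416·x^2 - 2112·x^3 - 5760·x^4 - 6912·x^5) + (192 - 304·x - 672·x^2 + 1312·x^3 + 1008·x^4 - 3456·x^5 - 3456·x^6)·Dx + (-29 - 176·x - 26·x^2 - 132·x^3 - 360·x^4 - 432·x^5)·Dx^2 + (12 - 19·x - 42·x^2 + 82·x^3 + 63·x^4 - 216·x^5 - 216·x^6)·Dx^3  (order 3).
h: a_k = -1, -2, -16, -14, -82/3, -80, -8986/45, -434, …
ICs: h(0) = -1, h′(0) = -2, h′′(0) = -32.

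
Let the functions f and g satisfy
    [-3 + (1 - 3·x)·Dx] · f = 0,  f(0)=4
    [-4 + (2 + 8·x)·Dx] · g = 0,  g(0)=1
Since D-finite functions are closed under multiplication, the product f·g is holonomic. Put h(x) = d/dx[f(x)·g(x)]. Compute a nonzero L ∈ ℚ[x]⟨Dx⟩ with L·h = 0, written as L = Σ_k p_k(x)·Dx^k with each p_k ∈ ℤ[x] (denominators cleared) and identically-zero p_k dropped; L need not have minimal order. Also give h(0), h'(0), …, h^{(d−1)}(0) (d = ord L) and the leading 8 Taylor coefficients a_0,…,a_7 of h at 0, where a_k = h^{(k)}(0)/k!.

f: a_k = 4, 12, 36, 108, 324, 972, 2916, 8748, …
g: a_k = 1, 2, -2, 4, -10, 28, -84, 264, …
Product ⇒ symmetric product L₀, ord ≤ 1.
h=h₀': d/dx-closure on L₀ ⇒ L.
L = (26 + 180·x + 108·x^2) + (-5 - 11·x + 54·x^2 + 72·x^3)·Dx  (order 1).
h: a_k = 20, 104, 516, 1904, 7700, 25704, 97356, 306336, …
ICs: h(0) = 20.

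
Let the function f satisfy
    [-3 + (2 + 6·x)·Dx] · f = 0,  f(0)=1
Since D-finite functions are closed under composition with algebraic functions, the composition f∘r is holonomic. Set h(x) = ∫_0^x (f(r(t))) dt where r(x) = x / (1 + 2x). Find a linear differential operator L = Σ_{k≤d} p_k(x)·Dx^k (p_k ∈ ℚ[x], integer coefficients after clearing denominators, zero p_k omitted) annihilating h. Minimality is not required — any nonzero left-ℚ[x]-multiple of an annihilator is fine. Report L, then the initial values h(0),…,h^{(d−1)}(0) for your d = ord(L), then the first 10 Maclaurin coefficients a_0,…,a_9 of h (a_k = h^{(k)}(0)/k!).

f: a_k = 1, 3/2, -9/8, 27/16, -405/128, 1701/256, -15309/1024, 72171/2048, -2814669/32768, 14073345/65536, …
Change of var in L_f (x↦r) gives L₀.
∫: right-multiply L₀ by Dx.
L = -3·Dx + (2 + 14·x + 20·x^2)·Dx^2  (order 2).
h: a_k = 0, 1, 3/4, -11/8, 195/64, -993/128, 11303/512, -492501/7168, 3761283/16384, -79707215/98304, …
ICs: h(0) = 0, h′(0) = 1.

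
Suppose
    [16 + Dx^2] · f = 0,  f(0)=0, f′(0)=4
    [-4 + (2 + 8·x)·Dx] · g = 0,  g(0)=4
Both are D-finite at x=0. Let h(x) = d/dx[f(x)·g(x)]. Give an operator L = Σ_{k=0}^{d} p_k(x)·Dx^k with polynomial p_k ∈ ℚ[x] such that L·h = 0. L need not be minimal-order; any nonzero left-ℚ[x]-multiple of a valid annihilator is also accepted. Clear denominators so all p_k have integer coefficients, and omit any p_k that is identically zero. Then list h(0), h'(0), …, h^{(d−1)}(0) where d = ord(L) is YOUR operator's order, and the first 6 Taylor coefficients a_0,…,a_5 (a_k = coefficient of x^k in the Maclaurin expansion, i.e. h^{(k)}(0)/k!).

f: a_k = 0, 4, 0, -32/3, 0, 128/15, …
g: a_k = 4, 8, -8, 16, -40, 112, …
f·g: L₀ = L_f ⊗_s L_g, ord ≤ 2·1.
h₀' ⇒ L via d/dx closure of L₀.
L = (212 + 2304·x + 8704·x^2 + 16384·x^3 + 16384·x^4) + (-4 - 144·x - 768·x^2 - 1024·x^3)·Dx + (7 + 88·x + 432·x^2 + 1024·x^3 + 1024·x^4)·Dx^2  (order 2).
h: a_k = 16, 64, -224, -256/3, -608/3, 10368/5, …
ICs: h(0) = 16, h′(0) = 64.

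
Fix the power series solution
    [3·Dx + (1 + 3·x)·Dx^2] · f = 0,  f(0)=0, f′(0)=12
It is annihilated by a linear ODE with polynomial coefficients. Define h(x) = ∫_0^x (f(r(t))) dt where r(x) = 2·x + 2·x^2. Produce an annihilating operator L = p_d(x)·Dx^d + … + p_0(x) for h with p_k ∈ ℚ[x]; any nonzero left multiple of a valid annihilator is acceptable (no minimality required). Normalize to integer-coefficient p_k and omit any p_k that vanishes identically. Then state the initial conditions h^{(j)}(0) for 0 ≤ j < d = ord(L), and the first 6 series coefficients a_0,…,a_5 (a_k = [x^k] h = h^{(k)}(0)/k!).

L = (4 + 12·x + 12·x^2)·Dx^2 + (1 + 8·x + 18·x^2 + 12·x^3)·Dx^3  (order 3).
h: a_k = 0, 0, 12, -16, 36, -504/5, …
ICs: h(0) = 0, h′(0) = 0, h′′(0) = 24.

f: a_k = 0, 12, -18, 36, -81, 972/5, …
Change of var in L_f (x↦r) gives L₀.
h=∫h₀ ⇒ L = L₀·Dx.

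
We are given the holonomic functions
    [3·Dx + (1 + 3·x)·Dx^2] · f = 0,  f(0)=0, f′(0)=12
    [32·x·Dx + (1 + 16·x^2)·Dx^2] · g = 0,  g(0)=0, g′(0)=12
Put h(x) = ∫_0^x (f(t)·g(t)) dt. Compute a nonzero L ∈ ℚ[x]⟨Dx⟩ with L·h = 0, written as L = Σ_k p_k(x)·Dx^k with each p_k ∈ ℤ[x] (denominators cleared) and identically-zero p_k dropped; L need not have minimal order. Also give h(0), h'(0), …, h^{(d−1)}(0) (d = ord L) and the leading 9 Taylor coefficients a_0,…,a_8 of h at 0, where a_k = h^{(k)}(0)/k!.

L = (15744 + 89280·x + 811008·x^2 + 5299200·x^3 + 13271040·x^4 + 17252352·x^5 + 21233664·x^7)·Dx^2 + (4258 + 91200·x + 775488·x^2 + 4635648·x^3 + 18247680·x^4 + 41140224·x^5 + 46448640·x^6 + 21233664·x^7 + 74317824·x^8)·Dx^3 + (492 + 12548·x + 131328·x^2 + 747968·x^3 + 3219456·x^4 + 10146816·x^5 + 21233664·x^6 + 24920064·x^7 + 21233664·x^8 + 42467328·x^9)·Dx^4 + (73 + 822·x + 6161·x^2 + 34944·x^3 + 151168·x^4 + 500736·x^5 + 1322496·x^6 + 2654208·x^7 + 3244032·x^8 + 3538944·x^9 + 5308416·x^10)·Dx^5  (order 5).
h: a_k = 0, 0, 0, 48, -54, -336/5, 30, 37008/35, -7317/5, …
ICs: h(0) = 0, h′(0) = 0, h′′(0) = 0, h′′′(0) = 288, h′′′′(0) = -1296.

f: a_k = 0, 12, -18, 36, -81, 972/5, -486, 8748/7, -6561/2, …
g: a_k = 0, 12, 0, -64, 0, 3072/5, 0, -49152/7, 0, …
L₀ := L_f ⊗_s L_g (sym. prod.), ord ≤ 4.
h=∫₀ˣh₀: take L = L₀·Dx.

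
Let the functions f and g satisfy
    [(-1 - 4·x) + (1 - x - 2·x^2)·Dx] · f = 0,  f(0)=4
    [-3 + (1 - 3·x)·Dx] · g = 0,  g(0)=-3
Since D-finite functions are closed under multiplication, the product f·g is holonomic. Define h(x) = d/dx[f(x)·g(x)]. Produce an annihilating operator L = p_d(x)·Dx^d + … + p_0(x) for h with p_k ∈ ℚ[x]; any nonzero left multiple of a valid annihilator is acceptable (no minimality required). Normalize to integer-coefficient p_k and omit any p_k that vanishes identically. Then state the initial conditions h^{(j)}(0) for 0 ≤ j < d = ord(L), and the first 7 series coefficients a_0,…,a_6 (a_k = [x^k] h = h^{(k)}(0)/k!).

f: a_k = 4, 4, 12, 20, 44, 84, 172, …
g: a_k = -3, -9, -27, -81, -243, -729, -2187, …
f·g: L₀ = L_f ⊗_s L_g, ord ≤ 1·1.
Differentiate: ansatz ord ≤ ord L₀ ⇒ L.
L = (15 - 30·x - 69·x^2 + 48·x^3 + 216·x^4) + (-2 + 9·x + 3·x^2 - 47·x^3 + 15·x^4 + 54·x^5)·Dx  (order 1).
h: a_k = -48, -360, -1800, -7728, -30240, -111960, -399000, …
ICs: h(0) = -48.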